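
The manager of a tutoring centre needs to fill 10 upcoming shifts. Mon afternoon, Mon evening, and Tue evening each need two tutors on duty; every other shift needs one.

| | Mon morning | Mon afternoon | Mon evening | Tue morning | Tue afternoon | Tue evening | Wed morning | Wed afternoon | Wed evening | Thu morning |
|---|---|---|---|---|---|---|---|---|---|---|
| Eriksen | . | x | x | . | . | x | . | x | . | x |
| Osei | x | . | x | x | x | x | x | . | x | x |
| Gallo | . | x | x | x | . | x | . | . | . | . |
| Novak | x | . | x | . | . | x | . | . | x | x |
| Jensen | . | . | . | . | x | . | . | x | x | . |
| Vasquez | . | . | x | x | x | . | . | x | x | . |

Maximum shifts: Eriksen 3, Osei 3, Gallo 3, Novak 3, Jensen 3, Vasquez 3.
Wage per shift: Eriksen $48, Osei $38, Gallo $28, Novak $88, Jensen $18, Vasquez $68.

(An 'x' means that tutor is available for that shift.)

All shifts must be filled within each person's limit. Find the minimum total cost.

$464

Mon afternoon can only be covered by Eriksen and Gallo, so that assignment is forced.
Wed morning can only be covered by Osei, so that assignment is forced.
Picking the cheapest available tutor for each shift independently would cost $404, but that ignores the shift limits.
An optimal schedule: Mon morning→Osei, Mon afternoon→Gallo+Eriksen, Mon evening→Eriksen+Vasquez, Tue morning→Gallo, Tue afternoon→Jensen, Tue evening→Gallo+Eriksen, Wed morning→Osei, Wed afternoon→Jensen, Wed evening→Jensen, Thu morning→Osei.
Total: 38 + 28 + 48 + 48 + 68 + 28 + 18 + 28 + 48 + 38 + 18 + 18 + 38 = $464.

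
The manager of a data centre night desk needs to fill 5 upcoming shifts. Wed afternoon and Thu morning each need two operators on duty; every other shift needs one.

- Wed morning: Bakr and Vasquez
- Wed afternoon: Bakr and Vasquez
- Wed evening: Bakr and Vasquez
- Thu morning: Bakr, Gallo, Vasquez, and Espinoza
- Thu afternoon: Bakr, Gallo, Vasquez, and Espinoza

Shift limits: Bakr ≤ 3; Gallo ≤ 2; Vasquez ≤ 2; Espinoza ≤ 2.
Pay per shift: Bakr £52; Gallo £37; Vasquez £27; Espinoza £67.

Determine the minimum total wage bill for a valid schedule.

Wed afternoon can only be covered by Bakr and Vasquez, so that assignment is forced.
Picking the cheapest available operator for each shift independently would cost £224, but that ignores the shift limits.
An optimal schedule: Wed morning→Bakr, Wed afternoon→Bakr+Vasquez, Wed evening→Bakr, Thu morning→Gallo+Vasquez, Thu afternoon→Gallo.
Total: 52 + 52 + 27 + 52 + 37 + 27 + 37 = £284.

£284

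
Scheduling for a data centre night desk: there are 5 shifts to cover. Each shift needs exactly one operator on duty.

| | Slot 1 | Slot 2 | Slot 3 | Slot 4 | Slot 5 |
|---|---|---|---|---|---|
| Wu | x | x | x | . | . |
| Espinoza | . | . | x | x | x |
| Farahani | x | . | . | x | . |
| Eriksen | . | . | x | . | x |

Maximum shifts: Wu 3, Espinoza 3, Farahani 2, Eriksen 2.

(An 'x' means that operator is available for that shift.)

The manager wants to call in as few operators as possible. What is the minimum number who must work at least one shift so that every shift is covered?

2

5 slots to fill and no one can take more than 3, so at least ⌈5/3⌉ = 2 operators are needed.
Wu and Espinoza alone can cover everything: Slot 1→Wu, Slot 2→Wu, Slot 3→Wu, Slot 4→Espinoza, Slot 5→Espinoza.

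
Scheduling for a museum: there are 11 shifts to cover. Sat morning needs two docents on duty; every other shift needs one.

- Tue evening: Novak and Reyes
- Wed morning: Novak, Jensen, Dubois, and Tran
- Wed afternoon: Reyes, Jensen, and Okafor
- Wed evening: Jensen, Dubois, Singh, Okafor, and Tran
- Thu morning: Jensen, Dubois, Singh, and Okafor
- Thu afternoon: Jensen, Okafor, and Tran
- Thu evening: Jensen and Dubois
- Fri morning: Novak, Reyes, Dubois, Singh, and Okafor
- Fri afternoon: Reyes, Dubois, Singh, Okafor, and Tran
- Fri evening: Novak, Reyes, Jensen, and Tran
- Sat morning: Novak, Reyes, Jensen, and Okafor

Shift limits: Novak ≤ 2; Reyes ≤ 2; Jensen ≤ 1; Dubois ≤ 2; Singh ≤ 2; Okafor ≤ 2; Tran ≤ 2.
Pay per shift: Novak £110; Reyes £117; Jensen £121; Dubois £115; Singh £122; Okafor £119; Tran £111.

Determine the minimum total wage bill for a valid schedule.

Picking the cheapest available docent for each shift independently would cost £1347, but that ignores the shift limits.
An optimal schedule: Tue evening→Novak, Wed morning→Novak, Wed afternoon→Reyes, Wed evening→Okafor, Thu morning→Dubois, Thu afternoon→Tran, Thu evening→Dubois, Fri morning→Reyes, Fri afternoon→Singh, Fri evening→Tran, Sat morning→Okafor+Jensen.
Total: 110 + 110 + 117 + 119 + 115 + 111 + 115 + 117 + 122 + 111 + 119 + 121 = £1387.

£1387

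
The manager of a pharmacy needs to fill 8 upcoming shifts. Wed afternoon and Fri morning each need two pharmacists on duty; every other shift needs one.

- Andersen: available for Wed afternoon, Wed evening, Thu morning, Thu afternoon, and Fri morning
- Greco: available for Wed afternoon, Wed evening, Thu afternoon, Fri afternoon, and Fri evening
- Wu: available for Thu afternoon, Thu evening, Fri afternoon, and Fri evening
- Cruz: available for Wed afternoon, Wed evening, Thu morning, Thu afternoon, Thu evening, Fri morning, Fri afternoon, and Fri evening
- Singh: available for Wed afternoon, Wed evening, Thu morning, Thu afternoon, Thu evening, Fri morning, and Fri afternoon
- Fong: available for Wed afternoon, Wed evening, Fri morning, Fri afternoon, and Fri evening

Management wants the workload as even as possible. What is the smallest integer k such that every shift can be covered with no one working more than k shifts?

With 6 pharmacists and 10 worker-slots to fill, someone must work at least ⌈10/6⌉ = 2 shifts, so k ≥ 2.
k = 2 works: Wed afternoon→Cruz+Singh, Wed evening→Andersen, Thu morning→Andersen, Thu afternoon→Greco, Thu evening→Wu, Fri morning→Cruz+Singh, Fri afternoon→Wu, Fri evening→Greco.
Loads: Andersen 2, Greco 2, Wu 2, Cruz 2, Singh 2, Fong 0 — all ≤ 2.

2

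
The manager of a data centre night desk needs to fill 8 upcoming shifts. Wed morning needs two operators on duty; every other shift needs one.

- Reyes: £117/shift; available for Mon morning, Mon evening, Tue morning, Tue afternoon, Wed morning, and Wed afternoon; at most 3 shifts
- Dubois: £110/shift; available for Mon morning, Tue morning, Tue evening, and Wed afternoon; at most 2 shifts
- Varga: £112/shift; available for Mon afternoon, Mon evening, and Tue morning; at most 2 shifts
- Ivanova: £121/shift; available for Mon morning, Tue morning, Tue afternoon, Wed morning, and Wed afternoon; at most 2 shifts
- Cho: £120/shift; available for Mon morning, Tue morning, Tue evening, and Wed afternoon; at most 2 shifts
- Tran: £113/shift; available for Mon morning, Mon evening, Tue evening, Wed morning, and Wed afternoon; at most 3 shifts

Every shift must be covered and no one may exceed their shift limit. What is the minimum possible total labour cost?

Mon afternoon can only be covered by Varga, so that assignment is forced.
Picking the cheapest available operator for each shift independently would cost £1011, but that ignores the shift limits.
An optimal schedule: Mon morning→Tran, Mon afternoon→Varga, Mon evening→Varga, Tue morning→Dubois, Tue afternoon→Reyes, Tue evening→Dubois, Wed morning→Tran+Reyes, Wed afternoon→Tran.
Total: 113 + 112 + 112 + 110 + 117 + 110 + 113 + 117 + 113 = £1017.

£1017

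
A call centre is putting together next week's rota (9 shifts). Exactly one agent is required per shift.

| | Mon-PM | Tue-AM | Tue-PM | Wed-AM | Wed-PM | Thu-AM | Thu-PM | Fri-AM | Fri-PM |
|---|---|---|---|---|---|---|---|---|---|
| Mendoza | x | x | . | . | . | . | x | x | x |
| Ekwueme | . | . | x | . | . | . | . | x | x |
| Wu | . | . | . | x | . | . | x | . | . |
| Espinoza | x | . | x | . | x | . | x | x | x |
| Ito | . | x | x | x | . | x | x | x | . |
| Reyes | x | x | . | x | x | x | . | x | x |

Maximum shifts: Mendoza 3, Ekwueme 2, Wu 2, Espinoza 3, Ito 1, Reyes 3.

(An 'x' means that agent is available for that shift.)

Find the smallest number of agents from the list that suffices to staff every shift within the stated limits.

9 slots to fill and no one can take more than 3, so at least ⌈9/3⌉ = 3 agents are needed.
Mendoza, Espinoza, and Reyes alone can cover everything: Mon-PM→Mendoza, Tue-AM→Mendoza, Tue-PM→Espinoza, Wed-AM→Reyes, Wed-PM→Espinoza, Thu-AM→Reyes, Thu-PM→Mendoza, Fri-AM→Espinoza, Fri-PM→Reyes.

3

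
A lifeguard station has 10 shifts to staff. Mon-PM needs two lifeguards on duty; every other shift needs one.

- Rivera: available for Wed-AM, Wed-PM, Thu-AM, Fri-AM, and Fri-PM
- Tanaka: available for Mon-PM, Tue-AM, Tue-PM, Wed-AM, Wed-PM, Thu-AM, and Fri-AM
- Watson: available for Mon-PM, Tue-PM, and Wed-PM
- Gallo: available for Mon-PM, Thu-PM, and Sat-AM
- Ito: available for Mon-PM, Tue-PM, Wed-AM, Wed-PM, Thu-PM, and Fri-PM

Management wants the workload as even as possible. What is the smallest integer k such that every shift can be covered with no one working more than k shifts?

With 5 lifeguards and 11 worker-slots to fill, someone must work at least ⌈11/5⌉ = 3 shifts, so k ≥ 3.
k = 3 works: Mon-PM→Watson+Gallo, Tue-AM→Tanaka, Tue-PM→Tanaka, Wed-AM→Tanaka, Wed-PM→Watson, Thu-AM→Rivera, Thu-PM→Gallo, Fri-AM→Rivera, Fri-PM→Rivera, Sat-AM→Gallo.
Loads: Rivera 3, Tanaka 3, Watson 2, Gallo 3, Ito 0 — all ≤ 3.

3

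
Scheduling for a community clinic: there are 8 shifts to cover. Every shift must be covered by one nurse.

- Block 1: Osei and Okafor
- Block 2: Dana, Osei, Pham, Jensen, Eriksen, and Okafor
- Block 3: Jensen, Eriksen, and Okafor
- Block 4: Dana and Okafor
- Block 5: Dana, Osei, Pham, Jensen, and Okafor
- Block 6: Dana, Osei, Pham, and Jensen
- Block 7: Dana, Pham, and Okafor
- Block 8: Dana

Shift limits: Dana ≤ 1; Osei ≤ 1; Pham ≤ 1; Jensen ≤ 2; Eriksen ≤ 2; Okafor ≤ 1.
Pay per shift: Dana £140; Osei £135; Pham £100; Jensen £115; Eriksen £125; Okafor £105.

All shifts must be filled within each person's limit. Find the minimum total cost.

Block 8 can only be covered by Dana, so that assignment is forced.
Picking the cheapest available nurse for each shift independently would cost £855, but that ignores the shift limits.
An optimal schedule: Block 1→Osei, Block 2→Eriksen, Block 3→Eriksen, Block 4→Okafor, Block 5→Jensen, Block 6→Jensen, Block 7→Pham, Block 8→Dana.
Total: 135 + 125 + 125 + 105 + 115 + 115 + 100 + 140 = £960.

£960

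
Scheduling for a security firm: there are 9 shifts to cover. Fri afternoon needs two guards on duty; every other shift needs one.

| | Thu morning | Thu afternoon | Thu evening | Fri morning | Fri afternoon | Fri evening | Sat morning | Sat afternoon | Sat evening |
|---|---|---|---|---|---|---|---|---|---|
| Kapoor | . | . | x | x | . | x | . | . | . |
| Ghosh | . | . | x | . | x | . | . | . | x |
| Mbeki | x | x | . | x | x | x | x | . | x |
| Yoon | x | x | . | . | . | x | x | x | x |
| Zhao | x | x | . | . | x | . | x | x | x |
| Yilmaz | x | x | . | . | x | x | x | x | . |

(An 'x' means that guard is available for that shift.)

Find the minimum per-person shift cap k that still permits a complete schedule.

2

With 6 guards and 10 worker-slots to fill, someone must work at least ⌈10/6⌉ = 2 shifts, so k ≥ 2.
k = 2 works: Thu morning→Mbeki, Thu afternoon→Mbeki, Thu evening→Kapoor, Fri morning→Kapoor, Fri afternoon→Ghosh+Zhao, Fri evening→Yoon, Sat morning→Zhao, Sat afternoon→Yoon, Sat evening→Ghosh.
Loads: Kapoor 2, Ghosh 2, Mbeki 2, Yoon 2, Zhao 2, Yilmaz 0 — all ≤ 2.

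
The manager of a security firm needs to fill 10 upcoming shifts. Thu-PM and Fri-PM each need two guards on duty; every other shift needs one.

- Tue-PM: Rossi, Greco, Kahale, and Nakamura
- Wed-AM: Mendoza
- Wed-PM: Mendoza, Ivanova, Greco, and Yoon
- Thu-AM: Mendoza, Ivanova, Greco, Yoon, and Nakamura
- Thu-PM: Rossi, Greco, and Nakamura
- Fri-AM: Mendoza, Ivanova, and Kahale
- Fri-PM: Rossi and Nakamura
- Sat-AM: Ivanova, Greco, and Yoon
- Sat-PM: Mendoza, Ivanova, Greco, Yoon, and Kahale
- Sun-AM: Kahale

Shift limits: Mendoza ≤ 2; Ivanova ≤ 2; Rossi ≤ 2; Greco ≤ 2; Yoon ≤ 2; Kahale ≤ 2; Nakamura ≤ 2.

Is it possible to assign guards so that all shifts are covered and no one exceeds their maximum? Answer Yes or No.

Yes

Wed-AM can only be covered by Mendoza, so that assignment is forced.
Fri-PM can only be covered by Rossi and Nakamura, so that assignment is forced.
Sun-AM can only be covered by Kahale, so that assignment is forced.
One valid schedule: Tue-PM→Greco, Wed-AM→Mendoza, Wed-PM→Ivanova, Thu-AM→Yoon, Thu-PM→Rossi+Greco, Fri-AM→Mendoza, Fri-PM→Rossi+Nakamura, Sat-AM→Ivanova, Sat-PM→Yoon, Sun-AM→Kahale.
Loads: Mendoza 2/2, Ivanova 2/2, Rossi 2/2, Greco 2/2, Yoon 2/2, Kahale 1/2, Nakamura 1/2 — all within limits.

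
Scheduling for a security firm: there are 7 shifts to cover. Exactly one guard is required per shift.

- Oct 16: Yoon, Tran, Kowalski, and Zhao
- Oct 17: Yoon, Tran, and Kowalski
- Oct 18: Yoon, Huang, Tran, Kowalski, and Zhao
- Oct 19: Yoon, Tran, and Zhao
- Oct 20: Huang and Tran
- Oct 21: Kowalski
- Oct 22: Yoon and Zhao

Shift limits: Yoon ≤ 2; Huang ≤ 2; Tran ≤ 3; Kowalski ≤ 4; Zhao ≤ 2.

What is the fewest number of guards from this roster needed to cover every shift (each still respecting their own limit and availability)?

7 slots to fill and no one can take more than 4, so at least ⌈7/4⌉ = 2 guards are needed.
Shifts {Oct 20, Oct 21, Oct 22} need 3 slots, but among the guards available for them (Yoon, Huang, Tran, Kowalski, and Zhao) any 2 together supply at most 2. So 2 guards are not enough.
Yoon, Huang, and Kowalski alone can cover everything: Oct 16→Kowalski, Oct 17→Kowalski, Oct 18→Huang, Oct 19→Yoon, Oct 20→Huang, Oct 21→Kowalski, Oct 22→Yoon.

3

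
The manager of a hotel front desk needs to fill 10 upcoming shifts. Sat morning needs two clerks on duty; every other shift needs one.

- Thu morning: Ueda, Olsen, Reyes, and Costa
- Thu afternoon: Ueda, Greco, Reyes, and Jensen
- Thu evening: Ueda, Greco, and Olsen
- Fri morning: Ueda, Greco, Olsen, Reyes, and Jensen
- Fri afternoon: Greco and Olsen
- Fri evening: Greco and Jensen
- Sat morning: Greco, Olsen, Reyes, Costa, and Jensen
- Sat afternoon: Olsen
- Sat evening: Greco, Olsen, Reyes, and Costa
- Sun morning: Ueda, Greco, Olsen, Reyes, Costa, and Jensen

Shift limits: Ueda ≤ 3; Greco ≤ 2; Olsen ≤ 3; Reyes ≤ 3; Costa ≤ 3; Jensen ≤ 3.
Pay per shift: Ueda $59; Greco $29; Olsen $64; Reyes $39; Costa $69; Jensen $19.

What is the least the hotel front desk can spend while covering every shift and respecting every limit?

$414

Sat afternoon can only be covered by Olsen, so that assignment is forced.
Picking the cheapest available clerk for each shift independently would cost $314, but that ignores the shift limits.
An optimal schedule: Thu morning→Reyes, Thu afternoon→Jensen, Thu evening→Greco, Fri morning→Ueda, Fri afternoon→Greco, Fri evening→Jensen, Sat morning→Jensen+Reyes, Sat afternoon→Olsen, Sat evening→Reyes, Sun morning→Ueda.
Total: 39 + 19 + 29 + 59 + 29 + 19 + 19 + 39 + 64 + 39 + 59 = $414.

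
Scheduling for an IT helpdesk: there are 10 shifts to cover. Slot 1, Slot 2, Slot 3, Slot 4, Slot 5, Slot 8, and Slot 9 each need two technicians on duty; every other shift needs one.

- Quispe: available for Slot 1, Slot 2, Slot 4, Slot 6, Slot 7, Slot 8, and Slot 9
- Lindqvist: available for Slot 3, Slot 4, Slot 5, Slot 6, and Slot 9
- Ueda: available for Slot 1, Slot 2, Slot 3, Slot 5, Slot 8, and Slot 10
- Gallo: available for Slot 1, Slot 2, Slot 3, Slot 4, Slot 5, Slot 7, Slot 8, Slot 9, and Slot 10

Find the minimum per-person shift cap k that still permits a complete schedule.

5

With 4 technicians and 17 worker-slots to fill, someone must work at least ⌈17/4⌉ = 5 shifts, so k ≥ 5.
k = 5 works: Slot 1→Quispe+Ueda, Slot 2→Quispe+Ueda, Slot 3→Lindqvist+Ueda, Slot 4→Quispe+Lindqvist, Slot 5→Lindqvist+Gallo, Slot 6→Quispe, Slot 7→Quispe, Slot 8→Ueda+Gallo, Slot 9→Lindqvist+Gallo, Slot 10→Ueda.
Loads: Quispe 5, Lindqvist 4, Ueda 5, Gallo 3 — all ≤ 5.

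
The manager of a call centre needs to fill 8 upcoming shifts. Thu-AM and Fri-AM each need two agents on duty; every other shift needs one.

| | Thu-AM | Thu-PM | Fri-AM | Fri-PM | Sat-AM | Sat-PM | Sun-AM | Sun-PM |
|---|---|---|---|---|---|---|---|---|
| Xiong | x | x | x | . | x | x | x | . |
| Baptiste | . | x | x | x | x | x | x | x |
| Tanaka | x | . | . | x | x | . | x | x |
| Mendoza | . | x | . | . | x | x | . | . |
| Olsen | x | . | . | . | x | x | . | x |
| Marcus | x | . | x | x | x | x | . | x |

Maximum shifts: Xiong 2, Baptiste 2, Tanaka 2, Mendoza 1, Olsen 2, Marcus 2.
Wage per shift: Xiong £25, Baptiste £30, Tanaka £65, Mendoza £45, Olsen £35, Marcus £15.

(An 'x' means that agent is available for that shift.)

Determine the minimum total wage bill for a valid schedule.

£320

Picking the cheapest available agent for each shift independently would cost £190, but that ignores the shift limits.
An optimal schedule: Thu-AM→Olsen+Tanaka, Thu-PM→Xiong, Fri-AM→Marcus+Xiong, Fri-PM→Marcus, Sat-AM→Mendoza, Sat-PM→Olsen, Sun-AM→Baptiste, Sun-PM→Baptiste.
Total: 35 + 65 + 25 + 15 + 25 + 15 + 45 + 35 + 30 + 30 = £320.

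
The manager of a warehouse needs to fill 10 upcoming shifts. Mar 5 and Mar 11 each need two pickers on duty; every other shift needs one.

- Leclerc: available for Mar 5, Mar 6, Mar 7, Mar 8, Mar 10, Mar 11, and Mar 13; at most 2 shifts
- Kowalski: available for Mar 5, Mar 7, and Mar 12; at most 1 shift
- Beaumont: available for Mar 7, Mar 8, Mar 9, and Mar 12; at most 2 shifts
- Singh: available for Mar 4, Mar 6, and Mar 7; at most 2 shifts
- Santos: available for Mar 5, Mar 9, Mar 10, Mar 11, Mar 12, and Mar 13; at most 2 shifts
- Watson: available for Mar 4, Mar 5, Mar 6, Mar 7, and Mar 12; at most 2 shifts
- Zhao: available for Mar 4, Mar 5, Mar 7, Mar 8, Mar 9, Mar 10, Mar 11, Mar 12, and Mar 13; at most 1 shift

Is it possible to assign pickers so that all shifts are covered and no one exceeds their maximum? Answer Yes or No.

Yes

One valid schedule: Mar 4→Singh, Mar 5→Kowalski+Watson, Mar 6→Leclerc, Mar 7→Singh, Mar 8→Beaumont, Mar 9→Beaumont, Mar 10→Leclerc, Mar 11→Santos+Zhao, Mar 12→Watson, Mar 13→Santos.
Loads: Leclerc 2/2, Kowalski 1/1, Beaumont 2/2, Singh 2/2, Santos 2/2, Watson 2/2, Zhao 1/1 — all within limits.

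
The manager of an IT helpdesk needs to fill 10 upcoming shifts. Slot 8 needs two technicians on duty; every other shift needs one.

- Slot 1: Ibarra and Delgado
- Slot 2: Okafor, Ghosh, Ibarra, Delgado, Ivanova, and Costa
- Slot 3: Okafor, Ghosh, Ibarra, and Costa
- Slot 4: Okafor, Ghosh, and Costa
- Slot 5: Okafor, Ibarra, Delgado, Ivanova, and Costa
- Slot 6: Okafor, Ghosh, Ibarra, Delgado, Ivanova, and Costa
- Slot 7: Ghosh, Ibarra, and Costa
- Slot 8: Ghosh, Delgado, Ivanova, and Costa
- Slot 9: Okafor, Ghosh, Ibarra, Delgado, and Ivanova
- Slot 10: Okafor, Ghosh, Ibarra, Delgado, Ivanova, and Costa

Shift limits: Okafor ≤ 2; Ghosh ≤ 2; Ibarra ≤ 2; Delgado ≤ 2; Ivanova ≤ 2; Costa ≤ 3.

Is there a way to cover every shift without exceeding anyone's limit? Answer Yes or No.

One valid schedule: Slot 1→Ibarra, Slot 2→Delgado, Slot 3→Okafor, Slot 4→Okafor, Slot 5→Ibarra, Slot 6→Delgado, Slot 7→Ghosh, Slot 8→Ivanova+Costa, Slot 9→Ghosh, Slot 10→Ivanova.
Loads: Okafor 2/2, Ghosh 2/2, Ibarra 2/2, Delgado 2/2, Ivanova 2/2, Costa 1/3 — all within limits.

Yes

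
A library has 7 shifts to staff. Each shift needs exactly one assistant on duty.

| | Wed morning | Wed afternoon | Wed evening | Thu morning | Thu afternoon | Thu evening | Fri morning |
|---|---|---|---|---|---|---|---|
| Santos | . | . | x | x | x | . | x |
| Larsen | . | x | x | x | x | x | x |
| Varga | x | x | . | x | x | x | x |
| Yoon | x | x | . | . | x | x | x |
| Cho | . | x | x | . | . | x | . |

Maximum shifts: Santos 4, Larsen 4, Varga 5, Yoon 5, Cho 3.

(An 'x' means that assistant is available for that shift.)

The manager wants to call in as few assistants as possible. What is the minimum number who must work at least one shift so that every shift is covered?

2

7 slots to fill and no one can take more than 5, so at least ⌈7/5⌉ = 2 assistants are needed.
Santos and Varga alone can cover everything: Wed morning→Varga, Wed afternoon→Varga, Wed evening→Santos, Thu morning→Santos, Thu afternoon→Santos, Thu evening→Varga, Fri morning→Santos.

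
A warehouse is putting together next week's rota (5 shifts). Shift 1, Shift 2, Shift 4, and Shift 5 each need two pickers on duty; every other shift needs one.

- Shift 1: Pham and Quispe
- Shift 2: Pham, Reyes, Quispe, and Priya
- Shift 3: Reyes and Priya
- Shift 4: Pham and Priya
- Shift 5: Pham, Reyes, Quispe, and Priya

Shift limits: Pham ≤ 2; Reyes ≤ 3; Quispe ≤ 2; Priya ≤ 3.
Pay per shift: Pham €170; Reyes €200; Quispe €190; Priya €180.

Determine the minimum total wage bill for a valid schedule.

€1660

Shift 1 can only be covered by Pham and Quispe, so that assignment is forced.
Shift 4 can only be covered by Pham and Priya, so that assignment is forced.
Picking the cheapest available picker for each shift independently would cost €1590, but that ignores the shift limits.
An optimal schedule: Shift 1→Pham+Quispe, Shift 2→Priya+Reyes, Shift 3→Priya, Shift 4→Pham+Priya, Shift 5→Quispe+Reyes.
Total: 170 + 190 + 180 + 200 + 180 + 170 + 180 + 190 + 200 = €1660.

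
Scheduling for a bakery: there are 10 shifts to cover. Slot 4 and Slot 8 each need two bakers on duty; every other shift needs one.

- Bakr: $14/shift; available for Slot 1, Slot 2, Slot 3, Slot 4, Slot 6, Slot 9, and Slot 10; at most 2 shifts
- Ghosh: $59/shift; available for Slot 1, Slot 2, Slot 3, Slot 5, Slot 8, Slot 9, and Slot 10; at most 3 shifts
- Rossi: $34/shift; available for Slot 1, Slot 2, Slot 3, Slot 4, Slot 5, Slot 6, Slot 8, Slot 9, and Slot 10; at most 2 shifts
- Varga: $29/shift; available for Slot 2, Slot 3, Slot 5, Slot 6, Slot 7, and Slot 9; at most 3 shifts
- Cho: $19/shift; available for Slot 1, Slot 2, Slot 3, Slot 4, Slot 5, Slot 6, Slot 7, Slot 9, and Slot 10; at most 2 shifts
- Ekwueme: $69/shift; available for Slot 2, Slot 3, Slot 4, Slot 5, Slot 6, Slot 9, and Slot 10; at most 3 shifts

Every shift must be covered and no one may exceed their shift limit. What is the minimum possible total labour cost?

Slot 8 can only be covered by Ghosh and Rossi, so that assignment is forced.
Picking the cheapest available baker for each shift independently would cost $248, but that ignores the shift limits.
An optimal schedule: Slot 1→Bakr, Slot 2→Varga, Slot 3→Varga, Slot 4→Bakr+Rossi, Slot 5→Cho, Slot 6→Varga, Slot 7→Cho, Slot 8→Rossi+Ghosh, Slot 9→Ghosh, Slot 10→Ghosh.
Total: 14 + 29 + 29 + 14 + 34 + 19 + 29 + 19 + 34 + 59 + 59 + 59 = $398.

$398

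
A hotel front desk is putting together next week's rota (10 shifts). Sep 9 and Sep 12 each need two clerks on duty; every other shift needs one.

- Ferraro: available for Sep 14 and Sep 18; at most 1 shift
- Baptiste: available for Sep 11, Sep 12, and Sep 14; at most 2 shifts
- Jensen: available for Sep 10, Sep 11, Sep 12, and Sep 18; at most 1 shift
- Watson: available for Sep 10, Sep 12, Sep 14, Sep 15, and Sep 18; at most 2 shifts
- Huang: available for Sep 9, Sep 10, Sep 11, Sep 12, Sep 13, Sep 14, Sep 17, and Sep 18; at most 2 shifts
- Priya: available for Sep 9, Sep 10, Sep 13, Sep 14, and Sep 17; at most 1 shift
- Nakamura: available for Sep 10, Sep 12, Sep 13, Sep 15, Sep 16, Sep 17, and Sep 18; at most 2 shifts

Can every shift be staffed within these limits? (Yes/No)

Total capacity is 1+2+1+2+2+1+2 = 11 but 12 worker-slots are needed — infeasible.

No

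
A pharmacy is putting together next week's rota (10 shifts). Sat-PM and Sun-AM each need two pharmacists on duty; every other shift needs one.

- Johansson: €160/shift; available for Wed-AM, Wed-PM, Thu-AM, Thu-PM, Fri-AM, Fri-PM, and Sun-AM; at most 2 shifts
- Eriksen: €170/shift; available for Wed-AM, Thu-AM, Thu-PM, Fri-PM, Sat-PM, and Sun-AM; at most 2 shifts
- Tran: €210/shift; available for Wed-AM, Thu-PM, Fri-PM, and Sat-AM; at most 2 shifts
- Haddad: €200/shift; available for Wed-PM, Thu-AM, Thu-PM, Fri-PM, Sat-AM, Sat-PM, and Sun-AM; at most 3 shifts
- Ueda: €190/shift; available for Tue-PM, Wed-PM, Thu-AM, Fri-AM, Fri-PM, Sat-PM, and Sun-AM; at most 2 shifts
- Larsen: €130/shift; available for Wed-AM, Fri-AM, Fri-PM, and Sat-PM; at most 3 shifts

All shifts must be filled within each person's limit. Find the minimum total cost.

€2030

Tue-PM can only be covered by Ueda, so that assignment is forced.
Picking the cheapest available pharmacist for each shift independently would cost €1890, but that ignores the shift limits.
An optimal schedule: Tue-PM→Ueda, Wed-AM→Larsen, Wed-PM→Johansson, Thu-AM→Johansson, Thu-PM→Eriksen, Fri-AM→Larsen, Fri-PM→Larsen, Sat-AM→Haddad, Sat-PM→Eriksen+Haddad, Sun-AM→Ueda+Haddad.
Total: 190 + 130 + 160 + 160 + 170 + 130 + 130 + 200 + 170 + 200 + 190 + 200 = €2030.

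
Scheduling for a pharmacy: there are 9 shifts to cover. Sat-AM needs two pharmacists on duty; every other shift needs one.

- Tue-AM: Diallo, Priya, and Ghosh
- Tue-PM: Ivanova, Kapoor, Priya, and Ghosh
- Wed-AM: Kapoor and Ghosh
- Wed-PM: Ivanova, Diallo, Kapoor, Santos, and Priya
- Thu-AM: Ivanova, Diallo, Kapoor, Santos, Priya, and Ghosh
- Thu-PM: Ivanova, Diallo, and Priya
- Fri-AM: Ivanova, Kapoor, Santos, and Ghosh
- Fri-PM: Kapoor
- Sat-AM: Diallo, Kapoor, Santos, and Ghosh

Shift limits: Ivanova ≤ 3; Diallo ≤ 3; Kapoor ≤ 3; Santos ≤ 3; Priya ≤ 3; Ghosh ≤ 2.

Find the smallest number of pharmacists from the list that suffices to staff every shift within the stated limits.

10 slots to fill and no one can take more than 3, so at least ⌈10/3⌉ = 4 pharmacists are needed.
Ivanova, Diallo, Kapoor, and Santos alone can cover everything: Tue-AM→Diallo, Tue-PM→Ivanova, Wed-AM→Kapoor, Wed-PM→Diallo, Thu-AM→Santos, Thu-PM→Ivanova, Fri-AM→Ivanova, Fri-PM→Kapoor, Sat-AM→Diallo+Kapoor.

4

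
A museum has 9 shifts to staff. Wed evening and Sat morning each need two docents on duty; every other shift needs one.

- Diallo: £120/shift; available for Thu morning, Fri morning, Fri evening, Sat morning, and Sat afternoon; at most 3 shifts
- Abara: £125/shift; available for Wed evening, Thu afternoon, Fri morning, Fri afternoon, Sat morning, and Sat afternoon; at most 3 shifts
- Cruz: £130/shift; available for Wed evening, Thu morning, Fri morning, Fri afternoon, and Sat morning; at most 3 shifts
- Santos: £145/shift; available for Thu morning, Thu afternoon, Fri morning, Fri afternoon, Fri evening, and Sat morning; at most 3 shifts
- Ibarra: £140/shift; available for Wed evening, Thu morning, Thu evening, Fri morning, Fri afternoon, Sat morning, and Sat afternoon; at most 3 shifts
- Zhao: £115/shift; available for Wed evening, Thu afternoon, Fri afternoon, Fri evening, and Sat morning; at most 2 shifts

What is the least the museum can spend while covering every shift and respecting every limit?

Thu evening can only be covered by Ibarra, so that assignment is forced.
Picking the cheapest available docent for each shift independently would cost £1320, but that ignores the shift limits.
An optimal schedule: Wed evening→Abara+Cruz, Thu morning→Diallo, Thu afternoon→Zhao, Thu evening→Ibarra, Fri morning→Diallo, Fri afternoon→Abara, Fri evening→Zhao, Sat morning→Abara+Cruz, Sat afternoon→Diallo.
Total: 125 + 130 + 120 + 115 + 140 + 120 + 125 + 115 + 125 + 130 + 120 = £1365.

£1365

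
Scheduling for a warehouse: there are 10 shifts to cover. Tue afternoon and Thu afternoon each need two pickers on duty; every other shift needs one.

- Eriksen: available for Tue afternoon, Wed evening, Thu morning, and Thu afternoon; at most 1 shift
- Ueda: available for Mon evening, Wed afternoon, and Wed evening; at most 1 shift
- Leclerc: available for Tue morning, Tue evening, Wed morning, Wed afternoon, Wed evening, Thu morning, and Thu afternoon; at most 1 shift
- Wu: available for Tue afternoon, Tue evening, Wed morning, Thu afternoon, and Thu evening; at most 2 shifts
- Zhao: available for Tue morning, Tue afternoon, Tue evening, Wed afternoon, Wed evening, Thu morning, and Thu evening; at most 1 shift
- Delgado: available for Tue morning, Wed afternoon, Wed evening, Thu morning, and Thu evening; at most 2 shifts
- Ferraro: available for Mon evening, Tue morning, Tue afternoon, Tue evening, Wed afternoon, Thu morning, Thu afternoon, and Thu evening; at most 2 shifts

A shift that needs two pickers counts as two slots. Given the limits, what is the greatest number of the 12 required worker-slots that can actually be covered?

10

Total capacity across all pickers is 1+1+1+2+1+2+2 = 10, and 12 slots are needed, so at most 10 can be filled.
An assignment achieving 10: Mon evening→Ueda, Tue morning→Zhao, Tue afternoon→Eriksen+Wu, Tue evening→Wu, Wed morning→Leclerc, Wed afternoon→Delgado, Thu morning→Ferraro, Thu afternoon→Ferraro, Thu evening→Delgado.
Loads: Eriksen 1/1, Ueda 1/1, Leclerc 1/1, Wu 2/2, Zhao 1/1, Delgado 2/2, Ferraro 2/2.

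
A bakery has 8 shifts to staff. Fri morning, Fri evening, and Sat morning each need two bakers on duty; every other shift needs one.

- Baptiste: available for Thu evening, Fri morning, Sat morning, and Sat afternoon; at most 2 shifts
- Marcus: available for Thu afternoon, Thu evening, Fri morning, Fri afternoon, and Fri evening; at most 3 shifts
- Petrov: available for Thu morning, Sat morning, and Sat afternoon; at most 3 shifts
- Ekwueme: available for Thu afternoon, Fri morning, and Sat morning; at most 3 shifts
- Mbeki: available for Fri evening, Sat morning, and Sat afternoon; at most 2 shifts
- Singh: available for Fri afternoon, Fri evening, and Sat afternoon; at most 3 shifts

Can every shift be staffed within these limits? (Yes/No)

Yes

Thu morning can only be covered by Petrov, so that assignment is forced.
One valid schedule: Thu morning→Petrov, Thu afternoon→Marcus, Thu evening→Baptiste, Fri morning→Baptiste+Marcus, Fri afternoon→Marcus, Fri evening→Mbeki+Singh, Sat morning→Petrov+Ekwueme, Sat afternoon→Petrov.
Loads: Baptiste 2/2, Marcus 3/3, Petrov 3/3, Ekwueme 1/3, Mbeki 1/2, Singh 1/3 — all within limits.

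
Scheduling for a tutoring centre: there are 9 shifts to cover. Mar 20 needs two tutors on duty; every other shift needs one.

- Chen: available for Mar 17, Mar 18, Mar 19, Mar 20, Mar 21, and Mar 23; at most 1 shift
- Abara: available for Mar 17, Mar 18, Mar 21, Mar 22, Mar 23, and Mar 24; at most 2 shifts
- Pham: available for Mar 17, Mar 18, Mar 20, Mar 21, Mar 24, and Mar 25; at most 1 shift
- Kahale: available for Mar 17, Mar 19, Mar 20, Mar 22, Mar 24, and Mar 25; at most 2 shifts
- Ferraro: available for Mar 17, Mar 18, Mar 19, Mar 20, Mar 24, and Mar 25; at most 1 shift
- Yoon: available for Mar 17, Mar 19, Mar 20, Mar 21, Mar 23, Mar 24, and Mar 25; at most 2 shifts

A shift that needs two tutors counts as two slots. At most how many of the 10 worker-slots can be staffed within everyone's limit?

9

Total capacity across all tutors is 1+2+1+2+1+2 = 9, and 10 slots are needed, so at most 9 can be filled.
An assignment achieving 9: Mar 18→Abara, Mar 19→Kahale, Mar 20→Ferraro+Yoon, Mar 21→Pham, Mar 22→Abara, Mar 23→Chen, Mar 24→Yoon, Mar 25→Kahale.
Loads: Chen 1/1, Abara 2/2, Pham 1/1, Kahale 2/2, Ferraro 1/1, Yoon 2/2.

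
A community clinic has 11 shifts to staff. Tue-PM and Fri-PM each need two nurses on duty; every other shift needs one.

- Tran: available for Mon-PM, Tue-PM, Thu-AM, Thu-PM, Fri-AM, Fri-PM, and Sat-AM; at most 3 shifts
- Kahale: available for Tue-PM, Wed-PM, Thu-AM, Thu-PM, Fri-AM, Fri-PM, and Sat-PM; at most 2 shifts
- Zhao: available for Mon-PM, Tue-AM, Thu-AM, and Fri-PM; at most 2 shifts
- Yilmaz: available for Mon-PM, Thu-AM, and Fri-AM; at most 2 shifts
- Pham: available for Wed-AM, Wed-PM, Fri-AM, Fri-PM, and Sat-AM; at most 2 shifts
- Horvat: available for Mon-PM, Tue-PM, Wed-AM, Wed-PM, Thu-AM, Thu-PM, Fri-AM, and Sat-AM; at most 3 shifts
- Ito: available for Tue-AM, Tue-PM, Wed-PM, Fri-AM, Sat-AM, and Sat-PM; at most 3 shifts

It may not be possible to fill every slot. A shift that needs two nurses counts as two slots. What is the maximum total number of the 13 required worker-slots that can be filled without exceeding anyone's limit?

Total capacity across all nurses is 3+2+2+2+2+3+3 = 17, and 13 slots are needed, so at most 13 can be filled.
An assignment achieving 13: Mon-PM→Tran, Tue-AM→Zhao, Tue-PM→Tran+Kahale, Wed-AM→Pham, Wed-PM→Horvat, Thu-AM→Yilmaz, Thu-PM→Tran, Fri-AM→Yilmaz, Fri-PM→Zhao+Pham, Sat-AM→Horvat, Sat-PM→Kahale.
Loads: Tran 3/3, Kahale 2/2, Zhao 2/2, Yilmaz 2/2, Pham 2/2, Horvat 2/3, Ito 0/3.

13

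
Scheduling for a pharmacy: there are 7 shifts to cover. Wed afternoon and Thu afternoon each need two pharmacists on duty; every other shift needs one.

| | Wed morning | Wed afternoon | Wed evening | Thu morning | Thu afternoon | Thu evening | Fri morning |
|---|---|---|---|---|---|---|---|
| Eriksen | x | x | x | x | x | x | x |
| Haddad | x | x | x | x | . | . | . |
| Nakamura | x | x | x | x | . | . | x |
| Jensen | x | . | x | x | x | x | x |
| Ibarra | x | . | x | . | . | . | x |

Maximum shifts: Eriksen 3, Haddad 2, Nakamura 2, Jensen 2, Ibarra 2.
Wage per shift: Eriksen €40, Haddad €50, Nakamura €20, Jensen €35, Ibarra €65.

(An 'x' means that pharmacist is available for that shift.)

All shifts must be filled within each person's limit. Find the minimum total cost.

Thu afternoon can only be covered by Eriksen and Jensen, so that assignment is forced.
Picking the cheapest available pharmacist for each shift independently would cost €250, but that ignores the shift limits.
An optimal schedule: Wed morning→Nakamura, Wed afternoon→Eriksen+Haddad, Wed evening→Jensen, Thu morning→Haddad, Thu afternoon→Eriksen+Jensen, Thu evening→Eriksen, Fri morning→Nakamura.
Total: 20 + 40 + 50 + 35 + 50 + 40 + 35 + 40 + 20 = €330.

€330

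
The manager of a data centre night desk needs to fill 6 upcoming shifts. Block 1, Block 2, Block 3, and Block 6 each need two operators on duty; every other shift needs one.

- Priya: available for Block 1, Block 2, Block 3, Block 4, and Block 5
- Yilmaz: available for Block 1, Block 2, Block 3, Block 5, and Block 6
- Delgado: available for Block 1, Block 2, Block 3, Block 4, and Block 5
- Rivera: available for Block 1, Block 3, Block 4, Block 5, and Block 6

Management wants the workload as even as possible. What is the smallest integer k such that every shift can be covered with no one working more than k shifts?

With 4 operators and 10 worker-slots to fill, someone must work at least ⌈10/4⌉ = 3 shifts, so k ≥ 3.
k = 3 works: Block 1→Yilmaz+Delgado, Block 2→Priya+Yilmaz, Block 3→Delgado+Rivera, Block 4→Priya, Block 5→Priya, Block 6→Yilmaz+Rivera.
Loads: Priya 3, Yilmaz 3, Delgado 2, Rivera 2 — all ≤ 3.

3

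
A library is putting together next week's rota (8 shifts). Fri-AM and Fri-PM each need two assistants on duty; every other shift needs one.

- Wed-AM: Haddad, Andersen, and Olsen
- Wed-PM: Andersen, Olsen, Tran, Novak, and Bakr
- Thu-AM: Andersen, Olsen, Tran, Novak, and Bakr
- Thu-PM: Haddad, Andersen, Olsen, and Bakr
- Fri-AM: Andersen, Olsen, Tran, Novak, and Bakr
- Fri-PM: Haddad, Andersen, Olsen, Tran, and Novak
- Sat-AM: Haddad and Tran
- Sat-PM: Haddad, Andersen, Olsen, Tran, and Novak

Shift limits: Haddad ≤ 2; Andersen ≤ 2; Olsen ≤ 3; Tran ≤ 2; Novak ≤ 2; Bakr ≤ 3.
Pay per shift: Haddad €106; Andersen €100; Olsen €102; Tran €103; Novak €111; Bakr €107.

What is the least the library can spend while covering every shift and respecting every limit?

€1031

Picking the cheapest available assistant for each shift independently would cost €1007, but that ignores the shift limits.
An optimal schedule: Wed-AM→Andersen, Wed-PM→Olsen, Thu-AM→Olsen, Thu-PM→Andersen, Fri-AM→Olsen+Bakr, Fri-PM→Tran+Haddad, Sat-AM→Tran, Sat-PM→Haddad.
Total: 100 + 102 + 102 + 100 + 102 + 107 + 103 + 106 + 103 + 106 = €1031.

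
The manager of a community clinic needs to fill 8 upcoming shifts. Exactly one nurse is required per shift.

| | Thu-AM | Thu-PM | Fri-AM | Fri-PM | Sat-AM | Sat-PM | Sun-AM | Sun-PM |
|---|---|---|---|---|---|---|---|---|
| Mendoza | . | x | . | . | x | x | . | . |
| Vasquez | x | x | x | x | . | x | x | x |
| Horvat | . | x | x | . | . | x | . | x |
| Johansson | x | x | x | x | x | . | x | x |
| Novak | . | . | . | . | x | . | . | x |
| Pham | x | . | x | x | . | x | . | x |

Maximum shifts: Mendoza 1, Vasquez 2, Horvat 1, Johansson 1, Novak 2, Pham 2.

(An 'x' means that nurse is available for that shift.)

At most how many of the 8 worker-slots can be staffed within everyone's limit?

Total capacity across all nurses is 1+2+1+1+2+2 = 9, and 8 slots are needed, so at most 8 can be filled.
An assignment achieving 8: Thu-AM→Vasquez, Thu-PM→Horvat, Fri-AM→Pham, Fri-PM→Johansson, Sat-AM→Mendoza, Sat-PM→Pham, Sun-AM→Vasquez, Sun-PM→Novak.
Loads: Mendoza 1/1, Vasquez 2/2, Horvat 1/1, Johansson 1/1, Novak 1/2, Pham 2/2.

8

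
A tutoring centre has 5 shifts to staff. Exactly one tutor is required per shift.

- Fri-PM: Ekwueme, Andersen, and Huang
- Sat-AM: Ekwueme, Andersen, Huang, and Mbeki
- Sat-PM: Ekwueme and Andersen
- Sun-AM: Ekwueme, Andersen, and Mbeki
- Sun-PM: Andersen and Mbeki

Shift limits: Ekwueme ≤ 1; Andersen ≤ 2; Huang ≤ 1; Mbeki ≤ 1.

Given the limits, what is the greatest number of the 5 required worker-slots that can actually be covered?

Total capacity across all tutors is 1+2+1+1 = 5, and 5 slots are needed, so at most 5 can be filled.
An assignment achieving 5: Fri-PM→Andersen, Sat-AM→Huang, Sat-PM→Ekwueme, Sun-AM→Mbeki, Sun-PM→Andersen.
Loads: Ekwueme 1/1, Andersen 2/2, Huang 1/1, Mbeki 1/1.

5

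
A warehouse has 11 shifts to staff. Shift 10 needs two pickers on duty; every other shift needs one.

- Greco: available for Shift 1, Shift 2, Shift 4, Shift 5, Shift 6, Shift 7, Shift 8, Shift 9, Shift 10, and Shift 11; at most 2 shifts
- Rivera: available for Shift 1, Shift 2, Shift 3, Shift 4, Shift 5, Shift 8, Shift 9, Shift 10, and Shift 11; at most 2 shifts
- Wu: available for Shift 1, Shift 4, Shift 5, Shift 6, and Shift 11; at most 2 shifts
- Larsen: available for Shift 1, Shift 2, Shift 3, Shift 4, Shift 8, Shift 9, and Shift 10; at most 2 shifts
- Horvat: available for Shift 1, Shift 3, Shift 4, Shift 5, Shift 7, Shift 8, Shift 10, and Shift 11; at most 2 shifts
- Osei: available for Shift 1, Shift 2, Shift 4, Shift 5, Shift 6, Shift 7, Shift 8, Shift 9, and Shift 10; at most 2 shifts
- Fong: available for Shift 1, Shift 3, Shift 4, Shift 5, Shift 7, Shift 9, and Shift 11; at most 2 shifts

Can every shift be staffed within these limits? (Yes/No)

One valid schedule: Shift 1→Larsen, Shift 2→Greco, Shift 3→Rivera, Shift 4→Osei, Shift 5→Wu, Shift 6→Greco, Shift 7→Horvat, Shift 8→Rivera, Shift 9→Larsen, Shift 10→Horvat+Osei, Shift 11→Wu.
Loads: Greco 2/2, Rivera 2/2, Wu 2/2, Larsen 2/2, Horvat 2/2, Osei 2/2, Fong 0/2 — all within limits.

Yes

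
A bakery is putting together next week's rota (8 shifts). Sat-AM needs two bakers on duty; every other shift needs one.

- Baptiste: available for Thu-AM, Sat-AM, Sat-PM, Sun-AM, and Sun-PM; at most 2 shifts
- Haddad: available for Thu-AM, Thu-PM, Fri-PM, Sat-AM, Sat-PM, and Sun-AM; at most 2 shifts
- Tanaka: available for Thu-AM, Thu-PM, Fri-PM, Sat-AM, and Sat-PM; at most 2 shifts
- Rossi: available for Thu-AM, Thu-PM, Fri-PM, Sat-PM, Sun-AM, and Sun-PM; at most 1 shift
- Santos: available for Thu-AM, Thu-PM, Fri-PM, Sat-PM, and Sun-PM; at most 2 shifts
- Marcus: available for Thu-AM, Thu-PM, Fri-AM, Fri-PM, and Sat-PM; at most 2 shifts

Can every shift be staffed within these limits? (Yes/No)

Yes

Fri-AM can only be covered by Marcus, so that assignment is forced.
One valid schedule: Thu-AM→Tanaka, Thu-PM→Haddad, Fri-AM→Marcus, Fri-PM→Tanaka, Sat-AM→Baptiste+Haddad, Sat-PM→Santos, Sun-AM→Baptiste, Sun-PM→Rossi.
Loads: Baptiste 2/2, Haddad 2/2, Tanaka 2/2, Rossi 1/1, Santos 1/2, Marcus 1/2 — all within limits.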